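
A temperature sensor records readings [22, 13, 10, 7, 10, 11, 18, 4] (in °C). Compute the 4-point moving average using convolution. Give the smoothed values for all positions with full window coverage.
4-point moving average kernel = [1, 1, 1, 1]. Apply in 'valid' mode (full window coverage): avg[0] = (22 + 13 + 10 + 7) / 4 = 13.0; avg[1] = (13 + 10 + 7 + 10) / 4 = 10.0; avg[2] = (10 + 7 + 10 + 11) / 4 = 9.5; avg[3] = (7 + 10 + 11 + 18) / 4 = 11.5; avg[4] = (10 + 11 + 18 + 4) / 4 = 10.75. Smoothed values: [13.0, 10.0, 9.5, 11.5, 10.75]

[13.0, 10.0, 9.5, 11.5, 10.75]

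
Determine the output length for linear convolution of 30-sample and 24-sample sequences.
Linear/full convolution length: m + n - 1 = 30 + 24 - 1 = 53

53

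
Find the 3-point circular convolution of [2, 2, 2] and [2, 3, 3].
Use y[k] = Σ_j f[j]·g[(k-j) mod 3]. y[0] = 2×2 + 2×3 + 2×3 = 16; y[1] = 2×3 + 2×2 + 2×3 = 16; y[2] = 2×3 + 2×3 + 2×2 = 16. Result: [16, 16, 16]

[16, 16, 16]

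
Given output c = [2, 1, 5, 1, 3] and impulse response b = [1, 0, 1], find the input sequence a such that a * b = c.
Deconvolve c=[2, 1, 5, 1, 3] by b=[1, 0, 1]. Since b[0]=1, solve forward: a[0] = c[0] / 1 = 2; a[1] = (c[1] - 2×0) / 1 = 1; a[2] = (c[2] - 1×0 - 2×1) / 1 = 3. So a = [2, 1, 3]. Check by forward convolution: c[0] = 2×1 = 2; c[1] = 2×0 + 1×1 = 1; c[2] = 2×1 + 1×0 + 3×1 = 5; c[3] = 1×1 + 3×0 = 1; c[4] = 3×1 = 3

[2, 1, 3]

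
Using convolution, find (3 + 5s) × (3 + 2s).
Ascending coefficients: a = [3, 5], b = [3, 2]. c[0] = 3×3 = 9; c[1] = 3×2 + 5×3 = 21; c[2] = 5×2 = 10. Result coefficients: [9, 21, 10] → 9 + 21s + 10s^2

9 + 21s + 10s^2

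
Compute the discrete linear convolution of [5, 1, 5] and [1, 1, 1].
y[0] = 5×1 = 5; y[1] = 5×1 + 1×1 = 6; y[2] = 5×1 + 1×1 + 5×1 = 11; y[3] = 1×1 + 5×1 = 6; y[4] = 5×1 = 5

[5, 6, 11, 6, 5]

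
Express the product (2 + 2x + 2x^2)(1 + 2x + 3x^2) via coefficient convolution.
Ascending coefficients: a = [2, 2, 2], b = [1, 2, 3]. c[0] = 2×1 = 2; c[1] = 2×2 + 2×1 = 6; c[2] = 2×3 + 2×2 + 2×1 = 12; c[3] = 2×3 + 2×2 = 10; c[4] = 2×3 = 6. Result coefficients: [2, 6, 12, 10, 6] → 2 + 6x + 12x^2 + 10x^3 + 6x^4

2 + 6x + 12x^2 + 10x^3 + 6x^4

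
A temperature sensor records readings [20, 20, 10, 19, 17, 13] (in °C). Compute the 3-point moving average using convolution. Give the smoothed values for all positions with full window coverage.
3-point moving average kernel = [1, 1, 1]. Apply in 'valid' mode (full window coverage): avg[0] = (20 + 20 + 10) / 3 = 16.67; avg[1] = (20 + 10 + 19) / 3 = 16.33; avg[2] = (10 + 19 + 17) / 3 = 15.33; avg[3] = (19 + 17 + 13) / 3 = 16.33. Smoothed values: [16.67, 16.33, 15.33, 16.33]

[16.67, 16.33, 15.33, 16.33]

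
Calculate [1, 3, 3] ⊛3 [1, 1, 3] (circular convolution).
Use y[k] = Σ_j x[j]·h[(k-j) mod 3]. y[0] = 1×1 + 3×3 + 3×1 = 13; y[1] = 1×1 + 3×1 + 3×3 = 13; y[2] = 1×3 + 3×1 + 3×1 = 9. Result: [13, 13, 9]

[13, 13, 9]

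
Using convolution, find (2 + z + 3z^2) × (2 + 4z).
Ascending coefficients: a = [2, 1, 3], b = [2, 4]. c[0] = 2×2 = 4; c[1] = 2×4 + 1×2 = 10; c[2] = 1×4 + 3×2 = 10; c[3] = 3×4 = 12. Result coefficients: [4, 10, 10, 12] → 4 + 10z + 10z^2 + 12z^3

4 + 10z + 10z^2 + 12z^3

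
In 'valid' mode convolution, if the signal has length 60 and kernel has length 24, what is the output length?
'Valid' mode counts only positions where the kernel fully overlaps the signal: m - n + 1 = 60 - 24 + 1 = 37

37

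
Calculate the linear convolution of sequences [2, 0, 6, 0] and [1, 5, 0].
y[0] = 2×1 = 2; y[1] = 2×5 + 0×1 = 10; y[2] = 2×0 + 0×5 + 6×1 = 6; y[3] = 0×0 + 6×5 + 0×1 = 30; y[4] = 6×0 + 0×5 = 0; y[5] = 0×0 = 0

[2, 10, 6, 30, 0, 0]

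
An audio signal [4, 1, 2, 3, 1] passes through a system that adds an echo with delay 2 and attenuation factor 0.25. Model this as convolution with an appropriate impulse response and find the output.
Direct-path + delayed-attenuated-path model → impulse response h = [1, 0, 0.25] (1 at lag 0, 0.25 at lag 2). Output y[n] = x[n] + 0.25·x[n - 2] (with x[n] = 0 outside 0..4): y[0] = 4 + 0.25×0 = 4; y[1] = 1 + 0.25×0 = 1; y[2] = 2 + 0.25×4 = 3.0; y[3] = 3 + 0.25×1 = 3.25; y[4] = 1 + 0.25×2 = 1.5; y[5] = 0 + 0.25×3 = 0.75; y[6] = 0 + 0.25×1 = 0.25. So y = [4, 1, 3.0, 3.25, 1.5, 0.75, 0.25]

[4, 1, 3.0, 3.25, 1.5, 0.75, 0.25]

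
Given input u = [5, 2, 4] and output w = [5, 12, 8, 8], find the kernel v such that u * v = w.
Output length 4 = len(u) + len(v) - 1 ⇒ len(v) = 2. Solve v forward using v[k] = (w[k] - Σ_{i≥1} u[i]·v[k-i]) / u[0]: v[0] = w[0] / u[0] = 5 / 5 = 1; v[1] = (w[1] - 2×1) / u[0] = (12 - 2×1) / 5 = 2. So v = [1, 2]. Forward-check [5, 2, 4] * [1, 2]: w[0] = 5×1 = 5; w[1] = 5×2 + 2×1 = 12; w[2] = 2×2 + 4×1 = 8; w[3] = 4×2 = 8 → [5, 12, 8, 8] ✓

[1, 2]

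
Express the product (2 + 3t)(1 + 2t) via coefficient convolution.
Ascending coefficients: a = [2, 3], b = [1, 2]. c[0] = 2×1 = 2; c[1] = 2×2 + 3×1 = 7; c[2] = 3×2 = 6. Result coefficients: [2, 7, 6] → 2 + 7t + 6t^2

2 + 7t + 6t^2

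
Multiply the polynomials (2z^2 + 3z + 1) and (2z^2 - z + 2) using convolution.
Ascending coefficients: a = [1, 3, 2], b = [2, -1, 2]. c[0] = 1×2 = 2; c[1] = 1×-1 + 3×2 = 5; c[2] = 1×2 + 3×-1 + 2×2 = 3; c[3] = 3×2 + 2×-1 = 4; c[4] = 2×2 = 4. Result coefficients: [2, 5, 3, 4, 4] → 4z^4 + 4z^3 + 3z^2 + 5z + 2

4z^4 + 4z^3 + 3z^2 + 5z + 2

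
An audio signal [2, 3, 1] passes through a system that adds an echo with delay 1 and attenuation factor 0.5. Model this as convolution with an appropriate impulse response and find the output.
Direct-path + delayed-attenuated-path model → impulse response h = [1, 0.5] (1 at lag 0, 0.5 at lag 1). Output y[n] = x[n] + 0.5·x[n - 1] (with x[n] = 0 outside 0..2): y[0] = 2 + 0.5×0 = 2; y[1] = 3 + 0.5×2 = 4.0; y[2] = 1 + 0.5×3 = 2.5; y[3] = 0 + 0.5×1 = 0.5. So y = [2, 4.0, 2.5, 0.5]

[2, 4.0, 2.5, 0.5]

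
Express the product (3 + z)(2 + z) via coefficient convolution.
Ascending coefficients: a = [3, 1], b = [2, 1]. c[0] = 3×2 = 6; c[1] = 3×1 + 1×2 = 5; c[2] = 1×1 = 1. Result coefficients: [6, 5, 1] → 6 + 5z + z^2

6 + 5z + z^2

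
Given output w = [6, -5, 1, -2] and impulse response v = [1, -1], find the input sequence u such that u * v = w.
Deconvolve w=[6, -5, 1, -2] by v=[1, -1]. Since v[0]=1, solve forward: u[0] = w[0] / 1 = 6; u[1] = (w[1] - 6×-1) / 1 = 1; u[2] = (w[2] - 1×-1) / 1 = 2. So u = [6, 1, 2]. Check by forward convolution: w[0] = 6×1 = 6; w[1] = 6×-1 + 1×1 = -5; w[2] = 1×-1 + 2×1 = 1; w[3] = 2×-1 = -2

[6, 1, 2]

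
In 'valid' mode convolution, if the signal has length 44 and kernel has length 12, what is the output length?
'Valid' mode counts only positions where the kernel fully overlaps the signal: m - n + 1 = 44 - 12 + 1 = 33

33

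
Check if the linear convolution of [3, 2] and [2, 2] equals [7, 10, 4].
Recompute linear convolution of [3, 2] and [2, 2]: y[0] = 3×2 = 6; y[1] = 3×2 + 2×2 = 10; y[2] = 2×2 = 4 → [6, 10, 4]. Compare to given [7, 10, 4]: they differ at index 0: given 7, correct 6, so answer: No

No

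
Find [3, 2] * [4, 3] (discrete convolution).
y[0] = 3×4 = 12; y[1] = 3×3 + 2×4 = 17; y[2] = 2×3 = 6

[12, 17, 6]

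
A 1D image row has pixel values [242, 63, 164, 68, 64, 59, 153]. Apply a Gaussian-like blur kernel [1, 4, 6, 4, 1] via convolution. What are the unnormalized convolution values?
Convolve image row [242, 63, 164, 68, 64, 59, 153] with kernel [1, 4, 6, 4, 1]: y[0] = 242×1 = 242; y[1] = 242×4 + 63×1 = 1031; y[2] = 242×6 + 63×4 + 164×1 = 1868; y[3] = 242×4 + 63×6 + 164×4 + 68×1 = 2070; y[4] = 242×1 + 63×4 + 164×6 + 68×4 + 64×1 = 1814; y[5] = 63×1 + 164×4 + 68×6 + 64×4 + 59×1 = 1442; y[6] = 164×1 + 68×4 + 64×6 + 59×4 + 153×1 = 1209; y[7] = 68×1 + 64×4 + 59×6 + 153×4 = 1290; y[8] = 64×1 + 59×4 + 153×6 = 1218; y[9] = 59×1 + 153×4 = 671; y[10] = 153×1 = 153 → [242, 1031, 1868, 2070, 1814, 1442, 1209, 1290, 1218, 671, 153]. Normalization factor = sum(kernel) = 16.

[242, 1031, 1868, 2070, 1814, 1442, 1209, 1290, 1218, 671, 153]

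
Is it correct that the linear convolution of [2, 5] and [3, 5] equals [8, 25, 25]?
Recompute linear convolution of [2, 5] and [3, 5]: y[0] = 2×3 = 6; y[1] = 2×5 + 5×3 = 25; y[2] = 5×5 = 25 → [6, 25, 25]. Compare to given [8, 25, 25]: they differ at index 0: given 8, correct 6, so answer: No

No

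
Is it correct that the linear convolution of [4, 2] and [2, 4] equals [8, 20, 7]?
Recompute linear convolution of [4, 2] and [2, 4]: y[0] = 4×2 = 8; y[1] = 4×4 + 2×2 = 20; y[2] = 2×4 = 8 → [8, 20, 8]. Compare to given [8, 20, 7]: they differ at index 2: given 7, correct 8, so answer: No

No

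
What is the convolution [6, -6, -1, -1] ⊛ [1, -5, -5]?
y[0] = 6×1 = 6; y[1] = 6×-5 + -6×1 = -36; y[2] = 6×-5 + -6×-5 + -1×1 = -1; y[3] = -6×-5 + -1×-5 + -1×1 = 34; y[4] = -1×-5 + -1×-5 = 10; y[5] = -1×-5 = 5

[6, -36, -1, 34, 10, 5]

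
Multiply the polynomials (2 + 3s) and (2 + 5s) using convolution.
Ascending coefficients: a = [2, 3], b = [2, 5]. c[0] = 2×2 = 4; c[1] = 2×5 + 3×2 = 16; c[2] = 3×5 = 15. Result coefficients: [4, 16, 15] → 4 + 16s + 15s^2

4 + 16s + 15s^2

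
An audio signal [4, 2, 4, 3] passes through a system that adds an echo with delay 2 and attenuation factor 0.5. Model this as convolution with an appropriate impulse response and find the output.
Direct-path + delayed-attenuated-path model → impulse response h = [1, 0, 0.5] (1 at lag 0, 0.5 at lag 2). Output y[n] = x[n] + 0.5·x[n - 2] (with x[n] = 0 outside 0..3): y[0] = 4 + 0.5×0 = 4; y[1] = 2 + 0.5×0 = 2; y[2] = 4 + 0.5×4 = 6.0; y[3] = 3 + 0.5×2 = 4.0; y[4] = 0 + 0.5×4 = 2.0; y[5] = 0 + 0.5×3 = 1.5. So y = [4, 2, 6.0, 4.0, 2.0, 1.5]

[4, 2, 6.0, 4.0, 2.0, 1.5]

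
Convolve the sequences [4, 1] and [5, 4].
y[0] = 4×5 = 20; y[1] = 4×4 + 1×5 = 21; y[2] = 1×4 = 4

[20, 21, 4]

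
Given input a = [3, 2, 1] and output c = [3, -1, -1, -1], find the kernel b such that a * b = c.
Output length 4 = len(a) + len(b) - 1 ⇒ len(b) = 2. Solve b forward using b[k] = (c[k] - Σ_{i≥1} a[i]·b[k-i]) / a[0]: b[0] = c[0] / a[0] = 3 / 3 = 1; b[1] = (c[1] - 2×1) / a[0] = (-1 - 2×1) / 3 = -1. So b = [1, -1]. Forward-check [3, 2, 1] * [1, -1]: c[0] = 3×1 = 3; c[1] = 3×-1 + 2×1 = -1; c[2] = 2×-1 + 1×1 = -1; c[3] = 1×-1 = -1 → [3, -1, -1, -1] ✓

[1, -1]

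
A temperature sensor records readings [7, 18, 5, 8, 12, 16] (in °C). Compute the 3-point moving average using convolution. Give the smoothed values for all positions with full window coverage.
3-point moving average kernel = [1, 1, 1]. Apply in 'valid' mode (full window coverage): avg[0] = (7 + 18 + 5) / 3 = 10.0; avg[1] = (18 + 5 + 8) / 3 = 10.33; avg[2] = (5 + 8 + 12) / 3 = 8.33; avg[3] = (8 + 12 + 16) / 3 = 12.0. Smoothed values: [10.0, 10.33, 8.33, 12.0]

[10.0, 10.33, 8.33, 12.0]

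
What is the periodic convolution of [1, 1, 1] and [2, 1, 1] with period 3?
Use y[k] = Σ_j s[j]·t[(k-j) mod 3]. y[0] = 1×2 + 1×1 + 1×1 = 4; y[1] = 1×1 + 1×2 + 1×1 = 4; y[2] = 1×1 + 1×1 + 1×2 = 4. Result: [4, 4, 4]

[4, 4, 4]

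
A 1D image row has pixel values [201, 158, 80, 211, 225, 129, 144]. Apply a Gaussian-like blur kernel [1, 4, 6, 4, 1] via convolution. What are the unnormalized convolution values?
Convolve image row [201, 158, 80, 211, 225, 129, 144] with kernel [1, 4, 6, 4, 1]: y[0] = 201×1 = 201; y[1] = 201×4 + 158×1 = 962; y[2] = 201×6 + 158×4 + 80×1 = 1918; y[3] = 201×4 + 158×6 + 80×4 + 211×1 = 2283; y[4] = 201×1 + 158×4 + 80×6 + 211×4 + 225×1 = 2382; y[5] = 158×1 + 80×4 + 211×6 + 225×4 + 129×1 = 2773; y[6] = 80×1 + 211×4 + 225×6 + 129×4 + 144×1 = 2934; y[7] = 211×1 + 225×4 + 129×6 + 144×4 = 2461; y[8] = 225×1 + 129×4 + 144×6 = 1605; y[9] = 129×1 + 144×4 = 705; y[10] = 144×1 = 144 → [201, 962, 1918, 2283, 2382, 2773, 2934, 2461, 1605, 705, 144]. Normalization factor = sum(kernel) = 16.

[201, 962, 1918, 2283, 2382, 2773, 2934, 2461, 1605, 705, 144]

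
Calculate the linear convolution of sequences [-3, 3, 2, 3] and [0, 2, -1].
y[0] = -3×0 = 0; y[1] = -3×2 + 3×0 = -6; y[2] = -3×-1 + 3×2 + 2×0 = 9; y[3] = 3×-1 + 2×2 + 3×0 = 1; y[4] = 2×-1 + 3×2 = 4; y[5] = 3×-1 = -3

[0, -6, 9, 1, 4, -3]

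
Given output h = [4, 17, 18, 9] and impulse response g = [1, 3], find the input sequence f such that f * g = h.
Deconvolve h=[4, 17, 18, 9] by g=[1, 3]. Since g[0]=1, solve forward: f[0] = h[0] / 1 = 4; f[1] = (h[1] - 4×3) / 1 = 5; f[2] = (h[2] - 5×3) / 1 = 3. So f = [4, 5, 3]. Check by forward convolution: h[0] = 4×1 = 4; h[1] = 4×3 + 5×1 = 17; h[2] = 5×3 + 3×1 = 18; h[3] = 3×3 = 9

[4, 5, 3]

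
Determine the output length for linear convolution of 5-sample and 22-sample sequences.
Linear/full convolution length: m + n - 1 = 5 + 22 - 1 = 26

26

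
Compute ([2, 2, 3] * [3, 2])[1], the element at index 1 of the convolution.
Use y[k] = Σ_i a[i]·b[k-i] at k=1. y[1] = 2×2 + 2×3 = 10

10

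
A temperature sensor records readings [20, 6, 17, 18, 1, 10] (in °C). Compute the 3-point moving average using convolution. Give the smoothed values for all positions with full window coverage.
3-point moving average kernel = [1, 1, 1]. Apply in 'valid' mode (full window coverage): avg[0] = (20 + 6 + 17) / 3 = 14.33; avg[1] = (6 + 17 + 18) / 3 = 13.67; avg[2] = (17 + 18 + 1) / 3 = 12.0; avg[3] = (18 + 1 + 10) / 3 = 9.67. Smoothed values: [14.33, 13.67, 12.0, 9.67]

[14.33, 13.67, 12.0, 9.67]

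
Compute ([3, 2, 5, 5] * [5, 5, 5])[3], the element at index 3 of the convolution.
Use y[k] = Σ_i a[i]·b[k-i] at k=3. y[3] = 2×5 + 5×5 + 5×5 = 60

60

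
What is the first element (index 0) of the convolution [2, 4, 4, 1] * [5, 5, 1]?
Use y[k] = Σ_i a[i]·b[k-i] at k=0. y[0] = 2×5 = 10

10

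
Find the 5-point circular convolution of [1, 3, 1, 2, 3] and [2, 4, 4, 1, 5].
Use y[k] = Σ_j s[j]·t[(k-j) mod 5]. y[0] = 1×2 + 3×5 + 1×1 + 2×4 + 3×4 = 38; y[1] = 1×4 + 3×2 + 1×5 + 2×1 + 3×4 = 29; y[2] = 1×4 + 3×4 + 1×2 + 2×5 + 3×1 = 31; y[3] = 1×1 + 3×4 + 1×4 + 2×2 + 3×5 = 36; y[4] = 1×5 + 3×1 + 1×4 + 2×4 + 3×2 = 26. Result: [38, 29, 31, 36, 26]

[38, 29, 31, 36, 26]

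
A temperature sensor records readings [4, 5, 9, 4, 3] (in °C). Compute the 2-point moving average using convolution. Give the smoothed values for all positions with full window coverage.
2-point moving average kernel = [1, 1]. Apply in 'valid' mode (full window coverage): avg[0] = (4 + 5) / 2 = 4.5; avg[1] = (5 + 9) / 2 = 7.0; avg[2] = (9 + 4) / 2 = 6.5; avg[3] = (4 + 3) / 2 = 3.5. Smoothed values: [4.5, 7.0, 6.5, 3.5]

[4.5, 7.0, 6.5, 3.5]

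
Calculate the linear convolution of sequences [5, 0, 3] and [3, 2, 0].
y[0] = 5×3 = 15; y[1] = 5×2 + 0×3 = 10; y[2] = 5×0 + 0×2 + 3×3 = 9; y[3] = 0×0 + 3×2 = 6; y[4] = 3×0 = 0

[15, 10, 9, 6, 0]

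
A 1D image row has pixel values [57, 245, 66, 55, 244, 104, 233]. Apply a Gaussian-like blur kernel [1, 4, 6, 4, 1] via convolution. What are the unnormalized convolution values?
Convolve image row [57, 245, 66, 55, 244, 104, 233] with kernel [1, 4, 6, 4, 1]: y[0] = 57×1 = 57; y[1] = 57×4 + 245×1 = 473; y[2] = 57×6 + 245×4 + 66×1 = 1388; y[3] = 57×4 + 245×6 + 66×4 + 55×1 = 2017; y[4] = 57×1 + 245×4 + 66×6 + 55×4 + 244×1 = 1897; y[5] = 245×1 + 66×4 + 55×6 + 244×4 + 104×1 = 1919; y[6] = 66×1 + 55×4 + 244×6 + 104×4 + 233×1 = 2399; y[7] = 55×1 + 244×4 + 104×6 + 233×4 = 2587; y[8] = 244×1 + 104×4 + 233×6 = 2058; y[9] = 104×1 + 233×4 = 1036; y[10] = 233×1 = 233 → [57, 473, 1388, 2017, 1897, 1919, 2399, 2587, 2058, 1036, 233]. Normalization factor = sum(kernel) = 16.

[57, 473, 1388, 2017, 1897, 1919, 2399, 2587, 2058, 1036, 233]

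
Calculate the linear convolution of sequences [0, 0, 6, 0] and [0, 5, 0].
y[0] = 0×0 = 0; y[1] = 0×5 + 0×0 = 0; y[2] = 0×0 + 0×5 + 6×0 = 0; y[3] = 0×0 + 6×5 + 0×0 = 30; y[4] = 6×0 + 0×5 = 0; y[5] = 0×0 = 0

[0, 0, 0, 30, 0, 0]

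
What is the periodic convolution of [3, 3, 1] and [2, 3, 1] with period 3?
Use y[k] = Σ_j f[j]·g[(k-j) mod 3]. y[0] = 3×2 + 3×1 + 1×3 = 12; y[1] = 3×3 + 3×2 + 1×1 = 16; y[2] = 3×1 + 3×3 + 1×2 = 14. Result: [12, 16, 14]

[12, 16, 14]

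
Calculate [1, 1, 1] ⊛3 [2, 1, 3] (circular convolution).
Use y[k] = Σ_j u[j]·v[(k-j) mod 3]. y[0] = 1×2 + 1×3 + 1×1 = 6; y[1] = 1×1 + 1×2 + 1×3 = 6; y[2] = 1×3 + 1×1 + 1×2 = 6. Result: [6, 6, 6]

[6, 6, 6]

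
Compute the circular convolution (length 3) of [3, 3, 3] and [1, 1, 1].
Use y[k] = Σ_j x[j]·h[(k-j) mod 3]. y[0] = 3×1 + 3×1 + 3×1 = 9; y[1] = 3×1 + 3×1 + 3×1 = 9; y[2] = 3×1 + 3×1 + 3×1 = 9. Result: [9, 9, 9]

[9, 9, 9]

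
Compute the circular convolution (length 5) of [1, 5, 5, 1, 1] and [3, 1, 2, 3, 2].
Use y[k] = Σ_j x[j]·h[(k-j) mod 5]. y[0] = 1×3 + 5×2 + 5×3 + 1×2 + 1×1 = 31; y[1] = 1×1 + 5×3 + 5×2 + 1×3 + 1×2 = 31; y[2] = 1×2 + 5×1 + 5×3 + 1×2 + 1×3 = 27; y[3] = 1×3 + 5×2 + 5×1 + 1×3 + 1×2 = 23; y[4] = 1×2 + 5×3 + 5×2 + 1×1 + 1×3 = 31. Result: [31, 31, 27, 23, 31]

[31, 31, 27, 23, 31]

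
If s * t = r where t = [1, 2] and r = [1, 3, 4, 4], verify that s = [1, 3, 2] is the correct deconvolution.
Forward-compute [1, 3, 2] * [1, 2]: r[0] = 1×1 = 1; r[1] = 1×2 + 3×1 = 5; r[2] = 3×2 + 2×1 = 8; r[3] = 2×2 = 4 → [1, 5, 8, 4]. Does not match given r = [1, 3, 4, 4].

Not verified. [1, 3, 2] * [1, 2] = [1, 5, 8, 4], which differs from [1, 3, 4, 4] at index 1.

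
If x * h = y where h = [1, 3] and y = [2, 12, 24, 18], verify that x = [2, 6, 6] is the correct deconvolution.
Forward-compute [2, 6, 6] * [1, 3]: y[0] = 2×1 = 2; y[1] = 2×3 + 6×1 = 12; y[2] = 6×3 + 6×1 = 24; y[3] = 6×3 = 18 → [2, 12, 24, 18]. Matches given y = [2, 12, 24, 18], so verified.

Verified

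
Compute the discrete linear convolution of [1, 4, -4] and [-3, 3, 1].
y[0] = 1×-3 = -3; y[1] = 1×3 + 4×-3 = -9; y[2] = 1×1 + 4×3 + -4×-3 = 25; y[3] = 4×1 + -4×3 = -8; y[4] = -4×1 = -4

[-3, -9, 25, -8, -4]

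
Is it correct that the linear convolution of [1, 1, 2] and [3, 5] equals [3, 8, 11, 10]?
Recompute linear convolution of [1, 1, 2] and [3, 5]: y[0] = 1×3 = 3; y[1] = 1×5 + 1×3 = 8; y[2] = 1×5 + 2×3 = 11; y[3] = 2×5 = 10 → [3, 8, 11, 10]. Given [3, 8, 11, 10] matches, so answer: Yes

Yes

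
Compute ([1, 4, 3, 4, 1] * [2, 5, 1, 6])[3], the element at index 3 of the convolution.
Use y[k] = Σ_i a[i]·b[k-i] at k=3. y[3] = 1×6 + 4×1 + 3×5 + 4×2 = 33

33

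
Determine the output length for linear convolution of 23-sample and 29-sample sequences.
Linear/full convolution length: m + n - 1 = 23 + 29 - 1 = 51

51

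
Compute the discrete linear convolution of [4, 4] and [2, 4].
y[0] = 4×2 = 8; y[1] = 4×4 + 4×2 = 24; y[2] = 4×4 = 16

[8, 24, 16]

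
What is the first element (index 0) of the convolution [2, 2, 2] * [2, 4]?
Use y[k] = Σ_i a[i]·b[k-i] at k=0. y[0] = 2×2 = 4

4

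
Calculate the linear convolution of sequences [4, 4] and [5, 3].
y[0] = 4×5 = 20; y[1] = 4×3 + 4×5 = 32; y[2] = 4×3 = 12

[20, 32, 12]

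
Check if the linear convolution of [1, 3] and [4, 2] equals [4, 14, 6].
Recompute linear convolution of [1, 3] and [4, 2]: y[0] = 1×4 = 4; y[1] = 1×2 + 3×4 = 14; y[2] = 3×2 = 6 → [4, 14, 6]. Given [4, 14, 6] matches, so answer: Yes

Yes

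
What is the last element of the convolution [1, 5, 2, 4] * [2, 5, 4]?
Use y[k] = Σ_i a[i]·b[k-i] at k=5. y[5] = 4×4 = 16

16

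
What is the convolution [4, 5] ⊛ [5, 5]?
y[0] = 4×5 = 20; y[1] = 4×5 + 5×5 = 45; y[2] = 5×5 = 25

[20, 45, 25]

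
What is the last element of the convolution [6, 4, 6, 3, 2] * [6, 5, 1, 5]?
Use y[k] = Σ_i a[i]·b[k-i] at k=7. y[7] = 2×5 = 10

10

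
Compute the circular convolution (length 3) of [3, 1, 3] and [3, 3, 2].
Use y[k] = Σ_j f[j]·g[(k-j) mod 3]. y[0] = 3×3 + 1×2 + 3×3 = 20; y[1] = 3×3 + 1×3 + 3×2 = 18; y[2] = 3×2 + 1×3 + 3×3 = 18. Result: [20, 18, 18]

[20, 18, 18]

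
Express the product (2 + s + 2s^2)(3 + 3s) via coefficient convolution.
Ascending coefficients: a = [2, 1, 2], b = [3, 3]. c[0] = 2×3 = 6; c[1] = 2×3 + 1×3 = 9; c[2] = 1×3 + 2×3 = 9; c[3] = 2×3 = 6. Result coefficients: [6, 9, 9, 6] → 6 + 9s + 9s^2 + 6s^3

6 + 9s + 9s^2 + 6s^3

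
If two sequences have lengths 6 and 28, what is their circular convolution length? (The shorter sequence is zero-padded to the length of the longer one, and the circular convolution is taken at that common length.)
Circular convolution (zero-padding the shorter input) has length max(m, n) = max(6, 28) = 28

28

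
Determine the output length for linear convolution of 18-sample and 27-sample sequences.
Linear/full convolution length: m + n - 1 = 18 + 27 - 1 = 44

44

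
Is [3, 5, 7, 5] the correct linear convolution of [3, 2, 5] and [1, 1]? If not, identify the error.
Recompute linear convolution of [3, 2, 5] and [1, 1]: y[0] = 3×1 = 3; y[1] = 3×1 + 2×1 = 5; y[2] = 2×1 + 5×1 = 7; y[3] = 5×1 = 5 → [3, 5, 7, 5]. Given [3, 5, 7, 5] matches, so answer: Yes

Yes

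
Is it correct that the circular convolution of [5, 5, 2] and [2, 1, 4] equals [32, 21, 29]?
Recompute circular convolution of [5, 5, 2] and [2, 1, 4]: y[0] = 5×2 + 5×4 + 2×1 = 32; y[1] = 5×1 + 5×2 + 2×4 = 23; y[2] = 5×4 + 5×1 + 2×2 = 29 → [32, 23, 29]. Compare to given [32, 21, 29]: they differ at index 1: given 21, correct 23, so answer: No

No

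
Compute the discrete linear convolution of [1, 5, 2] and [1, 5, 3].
y[0] = 1×1 = 1; y[1] = 1×5 + 5×1 = 10; y[2] = 1×3 + 5×5 + 2×1 = 30; y[3] = 5×3 + 2×5 = 25; y[4] = 2×3 = 6

[1, 10, 30, 25, 6]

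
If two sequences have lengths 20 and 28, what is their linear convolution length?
Linear/full convolution length: m + n - 1 = 20 + 28 - 1 = 47

47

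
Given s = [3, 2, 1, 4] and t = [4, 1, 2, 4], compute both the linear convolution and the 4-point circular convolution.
Linear: y_lin[0] = 3×4 = 12; y_lin[1] = 3×1 + 2×4 = 11; y_lin[2] = 3×2 + 2×1 + 1×4 = 12; y_lin[3] = 3×4 + 2×2 + 1×1 + 4×4 = 33; y_lin[4] = 2×4 + 1×2 + 4×1 = 14; y_lin[5] = 1×4 + 4×2 = 12; y_lin[6] = 4×4 = 16 → [12, 11, 12, 33, 14, 12, 16]. Circular (length 4): y[0] = 3×4 + 2×4 + 1×2 + 4×1 = 26; y[1] = 3×1 + 2×4 + 1×4 + 4×2 = 23; y[2] = 3×2 + 2×1 + 1×4 + 4×4 = 28; y[3] = 3×4 + 2×2 + 1×1 + 4×4 = 33 → [26, 23, 28, 33]

Linear: [12, 11, 12, 33, 14, 12, 16], Circular: [26, 23, 28, 33]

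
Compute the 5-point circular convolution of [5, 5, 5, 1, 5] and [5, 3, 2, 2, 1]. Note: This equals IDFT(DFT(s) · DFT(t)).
Either evaluate y[k] = Σ_j s[j]·t[(k-j) mod 5] directly, or use IDFT(DFT(s) · DFT(t)). y[0] = 5×5 + 5×1 + 5×2 + 1×2 + 5×3 = 57; y[1] = 5×3 + 5×5 + 5×1 + 1×2 + 5×2 = 57; y[2] = 5×2 + 5×3 + 5×5 + 1×1 + 5×2 = 61; y[3] = 5×2 + 5×2 + 5×3 + 1×5 + 5×1 = 45; y[4] = 5×1 + 5×2 + 5×2 + 1×3 + 5×5 = 53. Result: [57, 57, 61, 45, 53]

[57, 57, 61, 45, 53]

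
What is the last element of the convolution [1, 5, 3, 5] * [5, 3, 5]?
Use y[k] = Σ_i a[i]·b[k-i] at k=5. y[5] = 5×5 = 25

25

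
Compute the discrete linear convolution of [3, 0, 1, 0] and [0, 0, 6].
y[0] = 3×0 = 0; y[1] = 3×0 + 0×0 = 0; y[2] = 3×6 + 0×0 + 1×0 = 18; y[3] = 0×6 + 1×0 + 0×0 = 0; y[4] = 1×6 + 0×0 = 6; y[5] = 0×6 = 0

[0, 0, 18, 0, 6, 0]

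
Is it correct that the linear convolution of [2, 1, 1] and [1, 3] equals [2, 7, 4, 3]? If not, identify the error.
Recompute linear convolution of [2, 1, 1] and [1, 3]: y[0] = 2×1 = 2; y[1] = 2×3 + 1×1 = 7; y[2] = 1×3 + 1×1 = 4; y[3] = 1×3 = 3 → [2, 7, 4, 3]. Given [2, 7, 4, 3] matches, so answer: Yes

Yes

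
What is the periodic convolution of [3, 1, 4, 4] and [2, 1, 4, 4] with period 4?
Use y[k] = Σ_j f[j]·g[(k-j) mod 4]. y[0] = 3×2 + 1×4 + 4×4 + 4×1 = 30; y[1] = 3×1 + 1×2 + 4×4 + 4×4 = 37; y[2] = 3×4 + 1×1 + 4×2 + 4×4 = 37; y[3] = 3×4 + 1×4 + 4×1 + 4×2 = 28. Result: [30, 37, 37, 28]

[30, 37, 37, 28]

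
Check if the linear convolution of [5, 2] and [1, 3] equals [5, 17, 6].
Recompute linear convolution of [5, 2] and [1, 3]: y[0] = 5×1 = 5; y[1] = 5×3 + 2×1 = 17; y[2] = 2×3 = 6 → [5, 17, 6]. Given [5, 17, 6] matches, so answer: Yes

Yes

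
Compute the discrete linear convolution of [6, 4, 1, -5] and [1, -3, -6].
y[0] = 6×1 = 6; y[1] = 6×-3 + 4×1 = -14; y[2] = 6×-6 + 4×-3 + 1×1 = -47; y[3] = 4×-6 + 1×-3 + -5×1 = -32; y[4] = 1×-6 + -5×-3 = 9; y[5] = -5×-6 = 30

[6, -14, -47, -32, 9, 30]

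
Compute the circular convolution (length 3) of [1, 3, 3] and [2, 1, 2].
Use y[k] = Σ_j f[j]·g[(k-j) mod 3]. y[0] = 1×2 + 3×2 + 3×1 = 11; y[1] = 1×1 + 3×2 + 3×2 = 13; y[2] = 1×2 + 3×1 + 3×2 = 11. Result: [11, 13, 11]

[11, 13, 11]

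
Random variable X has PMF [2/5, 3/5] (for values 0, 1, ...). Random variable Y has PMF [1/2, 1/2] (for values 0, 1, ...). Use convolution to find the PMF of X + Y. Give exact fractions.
P(X+Y=k) = Σ_i P(X=i)·P(Y=k-i) — a convolution of [2/5, 3/5] and [1/2, 1/2]. P(X+Y=0) = (2/5)×(1/2) = 1/5; P(X+Y=1) = (2/5)×(1/2) + (3/5)×(1/2) = 1/5 + 3/10 = 1/2; P(X+Y=2) = (3/5)×(1/2) = 3/10. PMF: [1/5, 1/2, 3/10] (sums to 1 ✓)

[1/5, 1/2, 3/10]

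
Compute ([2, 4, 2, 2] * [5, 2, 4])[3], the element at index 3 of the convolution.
Use y[k] = Σ_i a[i]·b[k-i] at k=3. y[3] = 4×4 + 2×2 + 2×5 = 30

30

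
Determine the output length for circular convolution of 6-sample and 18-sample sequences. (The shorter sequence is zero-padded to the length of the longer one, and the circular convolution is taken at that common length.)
Circular convolution (zero-padding the shorter input) has length max(m, n) = max(6, 18) = 18

18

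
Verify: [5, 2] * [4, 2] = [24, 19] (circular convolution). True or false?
Recompute circular convolution of [5, 2] and [4, 2]: y[0] = 5×4 + 2×2 = 24; y[1] = 5×2 + 2×4 = 18 → [24, 18]. Compare to given [24, 19]: they differ at index 1: given 19, correct 18, so answer: No

No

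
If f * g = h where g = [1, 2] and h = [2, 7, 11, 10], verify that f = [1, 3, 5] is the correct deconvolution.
Forward-compute [1, 3, 5] * [1, 2]: h[0] = 1×1 = 1; h[1] = 1×2 + 3×1 = 5; h[2] = 3×2 + 5×1 = 11; h[3] = 5×2 = 10 → [1, 5, 11, 10]. Does not match given h = [2, 7, 11, 10].

Not verified. [1, 3, 5] * [1, 2] = [1, 5, 11, 10], which differs from [2, 7, 11, 10] at index 0.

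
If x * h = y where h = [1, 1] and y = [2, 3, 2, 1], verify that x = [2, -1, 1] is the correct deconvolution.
Forward-compute [2, -1, 1] * [1, 1]: y[0] = 2×1 = 2; y[1] = 2×1 + -1×1 = 1; y[2] = -1×1 + 1×1 = 0; y[3] = 1×1 = 1 → [2, 1, 0, 1]. Does not match given y = [2, 3, 2, 1].

Not verified. [2, -1, 1] * [1, 1] = [2, 1, 0, 1], which differs from [2, 3, 2, 1] at index 1.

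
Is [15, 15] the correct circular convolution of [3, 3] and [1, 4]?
Recompute circular convolution of [3, 3] and [1, 4]: y[0] = 3×1 + 3×4 = 15; y[1] = 3×4 + 3×1 = 15 → [15, 15]. Given [15, 15] matches, so answer: Yes

Yes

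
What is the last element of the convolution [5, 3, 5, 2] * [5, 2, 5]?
Use y[k] = Σ_i a[i]·b[k-i] at k=5. y[5] = 2×5 = 10

10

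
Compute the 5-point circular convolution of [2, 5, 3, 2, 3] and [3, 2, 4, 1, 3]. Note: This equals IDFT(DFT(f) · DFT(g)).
Either evaluate y[k] = Σ_j f[j]·g[(k-j) mod 5] directly, or use IDFT(DFT(f) · DFT(g)). y[0] = 2×3 + 5×3 + 3×1 + 2×4 + 3×2 = 38; y[1] = 2×2 + 5×3 + 3×3 + 2×1 + 3×4 = 42; y[2] = 2×4 + 5×2 + 3×3 + 2×3 + 3×1 = 36; y[3] = 2×1 + 5×4 + 3×2 + 2×3 + 3×3 = 43; y[4] = 2×3 + 5×1 + 3×4 + 2×2 + 3×3 = 36. Result: [38, 42, 36, 43, 36]

[38, 42, 36, 43, 36]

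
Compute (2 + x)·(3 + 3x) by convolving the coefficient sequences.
Ascending coefficients: a = [2, 1], b = [3, 3]. c[0] = 2×3 = 6; c[1] = 2×3 + 1×3 = 9; c[2] = 1×3 = 3. Result coefficients: [6, 9, 3] → 6 + 9x + 3x^2

6 + 9x + 3x^2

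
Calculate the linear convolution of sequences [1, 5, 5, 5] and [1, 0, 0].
y[0] = 1×1 = 1; y[1] = 1×0 + 5×1 = 5; y[2] = 1×0 + 5×0 + 5×1 = 5; y[3] = 5×0 + 5×0 + 5×1 = 5; y[4] = 5×0 + 5×0 = 0; y[5] = 5×0 = 0

[1, 5, 5, 5, 0, 0]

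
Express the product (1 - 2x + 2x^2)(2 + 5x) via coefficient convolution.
Ascending coefficients: a = [1, -2, 2], b = [2, 5]. c[0] = 1×2 = 2; c[1] = 1×5 + -2×2 = 1; c[2] = -2×5 + 2×2 = -6; c[3] = 2×5 = 10. Result coefficients: [2, 1, -6, 10] → 2 + x - 6x^2 + 10x^3

2 + x - 6x^2 + 10x^3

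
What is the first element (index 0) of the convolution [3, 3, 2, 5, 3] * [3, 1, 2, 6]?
Use y[k] = Σ_i a[i]·b[k-i] at k=0. y[0] = 3×3 = 9

9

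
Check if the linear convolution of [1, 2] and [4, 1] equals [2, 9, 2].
Recompute linear convolution of [1, 2] and [4, 1]: y[0] = 1×4 = 4; y[1] = 1×1 + 2×4 = 9; y[2] = 2×1 = 2 → [4, 9, 2]. Compare to given [2, 9, 2]: they differ at index 0: given 2, correct 4, so answer: No

No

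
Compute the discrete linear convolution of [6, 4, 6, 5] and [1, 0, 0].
y[0] = 6×1 = 6; y[1] = 6×0 + 4×1 = 4; y[2] = 6×0 + 4×0 + 6×1 = 6; y[3] = 4×0 + 6×0 + 5×1 = 5; y[4] = 6×0 + 5×0 = 0; y[5] = 5×0 = 0

[6, 4, 6, 5, 0, 0]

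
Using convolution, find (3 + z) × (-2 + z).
Ascending coefficients: a = [3, 1], b = [-2, 1]. c[0] = 3×-2 = -6; c[1] = 3×1 + 1×-2 = 1; c[2] = 1×1 = 1. Result coefficients: [-6, 1, 1] → -6 + z + z^2

-6 + z + z^2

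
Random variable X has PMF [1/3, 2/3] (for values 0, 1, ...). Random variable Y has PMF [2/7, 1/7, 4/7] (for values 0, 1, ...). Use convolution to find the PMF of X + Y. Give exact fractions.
P(X+Y=k) = Σ_i P(X=i)·P(Y=k-i) — a convolution of [1/3, 2/3] and [2/7, 1/7, 4/7]. P(X+Y=0) = (1/3)×(2/7) = 2/21; P(X+Y=1) = (1/3)×(1/7) + (2/3)×(2/7) = 1/21 + 4/21 = 5/21; P(X+Y=2) = (1/3)×(4/7) + (2/3)×(1/7) = 4/21 + 2/21 = 2/7; P(X+Y=3) = (2/3)×(4/7) = 8/21. PMF: [2/21, 5/21, 2/7, 8/21] (sums to 1 ✓)

[2/21, 5/21, 2/7, 8/21]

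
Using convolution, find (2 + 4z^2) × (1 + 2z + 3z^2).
Ascending coefficients: a = [2, 0, 4], b = [1, 2, 3]. c[0] = 2×1 = 2; c[1] = 2×2 + 0×1 = 4; c[2] = 2×3 + 0×2 + 4×1 = 10; c[3] = 0×3 + 4×2 = 8; c[4] = 4×3 = 12. Result coefficients: [2, 4, 10, 8, 12] → 2 + 4z + 10z^2 + 8z^3 + 12z^4

2 + 4z + 10z^2 + 8z^3 + 12z^4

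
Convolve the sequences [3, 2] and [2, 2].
y[0] = 3×2 = 6; y[1] = 3×2 + 2×2 = 10; y[2] = 2×2 = 4

[6, 10, 4]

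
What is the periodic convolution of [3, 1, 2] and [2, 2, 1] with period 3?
Use y[k] = Σ_j s[j]·t[(k-j) mod 3]. y[0] = 3×2 + 1×1 + 2×2 = 11; y[1] = 3×2 + 1×2 + 2×1 = 10; y[2] = 3×1 + 1×2 + 2×2 = 9. Result: [11, 10, 9]

[11, 10, 9]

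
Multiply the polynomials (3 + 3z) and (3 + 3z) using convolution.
Ascending coefficients: a = [3, 3], b = [3, 3]. c[0] = 3×3 = 9; c[1] = 3×3 + 3×3 = 18; c[2] = 3×3 = 9. Result coefficients: [9, 18, 9] → 9 + 18z + 9z^2

9 + 18z + 9z^2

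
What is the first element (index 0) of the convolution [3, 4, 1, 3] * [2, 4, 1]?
Use y[k] = Σ_i a[i]·b[k-i] at k=0. y[0] = 3×2 = 6

6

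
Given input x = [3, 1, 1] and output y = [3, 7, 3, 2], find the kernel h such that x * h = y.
Output length 4 = len(x) + len(h) - 1 ⇒ len(h) = 2. Solve h forward using h[k] = (y[k] - Σ_{i≥1} x[i]·h[k-i]) / x[0]: h[0] = y[0] / x[0] = 3 / 3 = 1; h[1] = (y[1] - 1×1) / x[0] = (7 - 1×1) / 3 = 2. So h = [1, 2]. Forward-check [3, 1, 1] * [1, 2]: y[0] = 3×1 = 3; y[1] = 3×2 + 1×1 = 7; y[2] = 1×2 + 1×1 = 3; y[3] = 1×2 = 2 → [3, 7, 3, 2] ✓

[1, 2]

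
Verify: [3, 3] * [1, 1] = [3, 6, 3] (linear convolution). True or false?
Recompute linear convolution of [3, 3] and [1, 1]: y[0] = 3×1 = 3; y[1] = 3×1 + 3×1 = 6; y[2] = 3×1 = 3 → [3, 6, 3]. Given [3, 6, 3] matches, so answer: Yes

Yes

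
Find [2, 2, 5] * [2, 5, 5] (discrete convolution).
y[0] = 2×2 = 4; y[1] = 2×5 + 2×2 = 14; y[2] = 2×5 + 2×5 + 5×2 = 30; y[3] = 2×5 + 5×5 = 35; y[4] = 5×5 = 25

[4, 14, 30, 35, 25]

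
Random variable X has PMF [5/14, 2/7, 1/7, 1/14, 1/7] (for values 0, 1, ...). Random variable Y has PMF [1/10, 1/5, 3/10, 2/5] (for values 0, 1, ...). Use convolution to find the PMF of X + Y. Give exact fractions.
P(X+Y=k) = Σ_i P(X=i)·P(Y=k-i) — a convolution of [5/14, 2/7, 1/7, 1/14, 1/7] and [1/10, 1/5, 3/10, 2/5]. P(X+Y=0) = (5/14)×(1/10) = 1/28; P(X+Y=1) = (5/14)×(1/5) + (2/7)×(1/10) = 1/14 + 1/35 = 1/10; P(X+Y=2) = (5/14)×(3/10) + (2/7)×(1/5) + (1/7)×(1/10) = 3/28 + 2/35 + 1/70 = 5/28; P(X+Y=3) = (5/14)×(2/5) + (2/7)×(3/10) + (1/7)×(1/5) + (1/14)×(1/10) = 1/7 + 3/35 + 1/35 + 1/140 = 37/140; P(X+Y=4) = (2/7)×(2/5) + (1/7)×(3/10) + (1/14)×(1/5) + (1/7)×(1/10) = 4/35 + 3/70 + 1/70 + 1/70 = 13/70; P(X+Y=5) = (1/7)×(2/5) + (1/14)×(3/10) + (1/7)×(1/5) = 2/35 + 3/140 + 1/35 = 3/28; P(X+Y=6) = (1/14)×(2/5) + (1/7)×(3/10) = 1/35 + 3/70 = 1/14; P(X+Y=7) = (1/7)×(2/5) = 2/35. PMF: [1/28, 1/10, 5/28, 37/140, 13/70, 3/28, 1/14, 2/35] (sums to 1 ✓)

[1/28, 1/10, 5/28, 37/140, 13/70, 3/28, 1/14, 2/35]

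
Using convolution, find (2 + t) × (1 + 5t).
Ascending coefficients: a = [2, 1], b = [1, 5]. c[0] = 2×1 = 2; c[1] = 2×5 + 1×1 = 11; c[2] = 1×5 = 5. Result coefficients: [2, 11, 5] → 2 + 11t + 5t^2

2 + 11t + 5t^2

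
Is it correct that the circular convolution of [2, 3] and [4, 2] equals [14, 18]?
Recompute circular convolution of [2, 3] and [4, 2]: y[0] = 2×4 + 3×2 = 14; y[1] = 2×2 + 3×4 = 16 → [14, 16]. Compare to given [14, 18]: they differ at index 1: given 18, correct 16, so answer: No

No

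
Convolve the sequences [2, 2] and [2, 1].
y[0] = 2×2 = 4; y[1] = 2×1 + 2×2 = 6; y[2] = 2×1 = 2

[4, 6, 2]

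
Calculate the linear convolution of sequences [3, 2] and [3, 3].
y[0] = 3×3 = 9; y[1] = 3×3 + 2×3 = 15; y[2] = 2×3 = 6

[9, 15, 6]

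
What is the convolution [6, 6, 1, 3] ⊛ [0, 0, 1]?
y[0] = 6×0 = 0; y[1] = 6×0 + 6×0 = 0; y[2] = 6×1 + 6×0 + 1×0 = 6; y[3] = 6×1 + 1×0 + 3×0 = 6; y[4] = 1×1 + 3×0 = 1; y[5] = 3×1 = 3

[0, 0, 6, 6, 1, 3]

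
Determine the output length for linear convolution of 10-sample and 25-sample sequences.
Linear/full convolution length: m + n - 1 = 10 + 25 - 1 = 34

34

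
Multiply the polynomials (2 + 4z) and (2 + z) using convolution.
Ascending coefficients: a = [2, 4], b = [2, 1]. c[0] = 2×2 = 4; c[1] = 2×1 + 4×2 = 10; c[2] = 4×1 = 4. Result coefficients: [4, 10, 4] → 4 + 10z + 4z^2

4 + 10z + 4z^2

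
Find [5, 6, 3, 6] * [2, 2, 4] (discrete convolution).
y[0] = 5×2 = 10; y[1] = 5×2 + 6×2 = 22; y[2] = 5×4 + 6×2 + 3×2 = 38; y[3] = 6×4 + 3×2 + 6×2 = 42; y[4] = 3×4 + 6×2 = 24; y[5] = 6×4 = 24

[10, 22, 38, 42, 24, 24]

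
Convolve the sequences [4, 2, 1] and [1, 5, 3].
y[0] = 4×1 = 4; y[1] = 4×5 + 2×1 = 22; y[2] = 4×3 + 2×5 + 1×1 = 23; y[3] = 2×3 + 1×5 = 11; y[4] = 1×3 = 3

[4, 22, 23, 11, 3]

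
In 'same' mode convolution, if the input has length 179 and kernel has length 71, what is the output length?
'Same' mode returns an output with the same length as the input: 179

179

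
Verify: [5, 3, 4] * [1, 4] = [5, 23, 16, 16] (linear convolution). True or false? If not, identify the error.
Recompute linear convolution of [5, 3, 4] and [1, 4]: y[0] = 5×1 = 5; y[1] = 5×4 + 3×1 = 23; y[2] = 3×4 + 4×1 = 16; y[3] = 4×4 = 16 → [5, 23, 16, 16]. Given [5, 23, 16, 16] matches, so answer: Yes

Yes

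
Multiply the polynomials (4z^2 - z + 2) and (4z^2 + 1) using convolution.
Ascending coefficients: a = [2, -1, 4], b = [1, 0, 4]. c[0] = 2×1 = 2; c[1] = 2×0 + -1×1 = -1; c[2] = 2×4 + -1×0 + 4×1 = 12; c[3] = -1×4 + 4×0 = -4; c[4] = 4×4 = 16. Result coefficients: [2, -1, 12, -4, 16] → 16z^4 - 4z^3 + 12z^2 - z + 2

16z^4 - 4z^3 + 12z^2 - z + 2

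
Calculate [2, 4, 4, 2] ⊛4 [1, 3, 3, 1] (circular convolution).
Use y[k] = Σ_j a[j]·b[(k-j) mod 4]. y[0] = 2×1 + 4×1 + 4×3 + 2×3 = 24; y[1] = 2×3 + 4×1 + 4×1 + 2×3 = 20; y[2] = 2×3 + 4×3 + 4×1 + 2×1 = 24; y[3] = 2×1 + 4×3 + 4×3 + 2×1 = 28. Result: [24, 20, 24, 28]

[24, 20, 24, 28]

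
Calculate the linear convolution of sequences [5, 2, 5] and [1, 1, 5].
y[0] = 5×1 = 5; y[1] = 5×1 + 2×1 = 7; y[2] = 5×5 + 2×1 + 5×1 = 32; y[3] = 2×5 + 5×1 = 15; y[4] = 5×5 = 25

[5, 7, 32, 15, 25]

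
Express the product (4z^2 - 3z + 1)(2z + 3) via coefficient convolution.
Ascending coefficients: a = [1, -3, 4], b = [3, 2]. c[0] = 1×3 = 3; c[1] = 1×2 + -3×3 = -7; c[2] = -3×2 + 4×3 = 6; c[3] = 4×2 = 8. Result coefficients: [3, -7, 6, 8] → 8z^3 + 6z^2 - 7z + 3

8z^3 + 6z^2 - 7z + 3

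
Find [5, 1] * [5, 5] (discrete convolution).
y[0] = 5×5 = 25; y[1] = 5×5 + 1×5 = 30; y[2] = 1×5 = 5

[25, 30, 5]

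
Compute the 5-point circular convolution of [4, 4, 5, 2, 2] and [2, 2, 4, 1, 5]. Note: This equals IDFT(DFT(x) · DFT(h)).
Either evaluate y[k] = Σ_j x[j]·h[(k-j) mod 5] directly, or use IDFT(DFT(x) · DFT(h)). y[0] = 4×2 + 4×5 + 5×1 + 2×4 + 2×2 = 45; y[1] = 4×2 + 4×2 + 5×5 + 2×1 + 2×4 = 51; y[2] = 4×4 + 4×2 + 5×2 + 2×5 + 2×1 = 46; y[3] = 4×1 + 4×4 + 5×2 + 2×2 + 2×5 = 44; y[4] = 4×5 + 4×1 + 5×4 + 2×2 + 2×2 = 52. Result: [45, 51, 46, 44, 52]

[45, 51, 46, 44, 52]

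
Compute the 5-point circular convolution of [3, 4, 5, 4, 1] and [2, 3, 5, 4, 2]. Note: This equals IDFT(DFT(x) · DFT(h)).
Either evaluate y[k] = Σ_j x[j]·h[(k-j) mod 5] directly, or use IDFT(DFT(x) · DFT(h)). y[0] = 3×2 + 4×2 + 5×4 + 4×5 + 1×3 = 57; y[1] = 3×3 + 4×2 + 5×2 + 4×4 + 1×5 = 48; y[2] = 3×5 + 4×3 + 5×2 + 4×2 + 1×4 = 49; y[3] = 3×4 + 4×5 + 5×3 + 4×2 + 1×2 = 57; y[4] = 3×2 + 4×4 + 5×5 + 4×3 + 1×2 = 61. Result: [57, 48, 49, 57, 61]

[57, 48, 49, 57, 61]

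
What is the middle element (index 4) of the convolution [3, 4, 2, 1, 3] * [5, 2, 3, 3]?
Use y[k] = Σ_i a[i]·b[k-i] at k=4. y[4] = 4×3 + 2×3 + 1×2 + 3×5 = 35

35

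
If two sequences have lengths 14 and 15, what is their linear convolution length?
Linear/full convolution length: m + n - 1 = 14 + 15 - 1 = 28

28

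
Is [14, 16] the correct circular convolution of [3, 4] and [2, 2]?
Recompute circular convolution of [3, 4] and [2, 2]: y[0] = 3×2 + 4×2 = 14; y[1] = 3×2 + 4×2 = 14 → [14, 14]. Compare to given [14, 16]: they differ at index 1: given 16, correct 14, so answer: No

No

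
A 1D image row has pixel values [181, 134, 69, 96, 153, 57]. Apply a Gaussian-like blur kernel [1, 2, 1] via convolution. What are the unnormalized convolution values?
Convolve image row [181, 134, 69, 96, 153, 57] with kernel [1, 2, 1]: y[0] = 181×1 = 181; y[1] = 181×2 + 134×1 = 496; y[2] = 181×1 + 134×2 + 69×1 = 518; y[3] = 134×1 + 69×2 + 96×1 = 368; y[4] = 69×1 + 96×2 + 153×1 = 414; y[5] = 96×1 + 153×2 + 57×1 = 459; y[6] = 153×1 + 57×2 = 267; y[7] = 57×1 = 57 → [181, 496, 518, 368, 414, 459, 267, 57]. Normalization factor = sum(kernel) = 4.

[181, 496, 518, 368, 414, 459, 267, 57]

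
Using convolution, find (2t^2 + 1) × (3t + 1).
Ascending coefficients: a = [1, 0, 2], b = [1, 3]. c[0] = 1×1 = 1; c[1] = 1×3 + 0×1 = 3; c[2] = 0×3 + 2×1 = 2; c[3] = 2×3 = 6. Result coefficients: [1, 3, 2, 6] → 6t^3 + 2t^2 + 3t + 1

6t^3 + 2t^2 + 3t + 1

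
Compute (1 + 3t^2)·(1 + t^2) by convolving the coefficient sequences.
Ascending coefficients: a = [1, 0, 3], b = [1, 0, 1]. c[0] = 1×1 = 1; c[1] = 1×0 + 0×1 = 0; c[2] = 1×1 + 0×0 + 3×1 = 4; c[3] = 0×1 + 3×0 = 0; c[4] = 3×1 = 3. Result coefficients: [1, 0, 4, 0, 3] → 1 + 4t^2 + 3t^4

1 + 4t^2 + 3t^4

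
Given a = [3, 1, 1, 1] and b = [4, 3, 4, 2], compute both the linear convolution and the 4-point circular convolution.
Linear: y_lin[0] = 3×4 = 12; y_lin[1] = 3×3 + 1×4 = 13; y_lin[2] = 3×4 + 1×3 + 1×4 = 19; y_lin[3] = 3×2 + 1×4 + 1×3 + 1×4 = 17; y_lin[4] = 1×2 + 1×4 + 1×3 = 9; y_lin[5] = 1×2 + 1×4 = 6; y_lin[6] = 1×2 = 2 → [12, 13, 19, 17, 9, 6, 2]. Circular (length 4): y[0] = 3×4 + 1×2 + 1×4 + 1×3 = 21; y[1] = 3×3 + 1×4 + 1×2 + 1×4 = 19; y[2] = 3×4 + 1×3 + 1×4 + 1×2 = 21; y[3] = 3×2 + 1×4 + 1×3 + 1×4 = 17 → [21, 19, 21, 17]

Linear: [12, 13, 19, 17, 9, 6, 2], Circular: [21, 19, 21, 17]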